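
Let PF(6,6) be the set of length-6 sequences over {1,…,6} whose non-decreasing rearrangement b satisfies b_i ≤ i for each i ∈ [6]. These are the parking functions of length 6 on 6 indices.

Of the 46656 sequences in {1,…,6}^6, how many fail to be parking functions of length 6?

29849

|PF(6,6)| = 1·7^5 = 1 · 16807 = 16807
Check (3,6,6,6,5,6) → sorted (3,5,6,6,6,6): b_1=3>1, not a PF.
Total 46656; non-PF = 46656−16807 = 29849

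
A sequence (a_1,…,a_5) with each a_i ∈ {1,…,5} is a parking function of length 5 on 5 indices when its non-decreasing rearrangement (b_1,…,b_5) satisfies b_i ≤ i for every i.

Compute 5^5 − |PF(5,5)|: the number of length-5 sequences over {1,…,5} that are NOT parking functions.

|PF| = (6−5)·6^(5−1) = 1×1296 = 1296 (Pollak)
Example (3,5,1,5,5) → sorted (1,3,5,5,5): b_2=3>2, not a PF.
Total 3125; non-PF = 3125−1296 = 1829

1829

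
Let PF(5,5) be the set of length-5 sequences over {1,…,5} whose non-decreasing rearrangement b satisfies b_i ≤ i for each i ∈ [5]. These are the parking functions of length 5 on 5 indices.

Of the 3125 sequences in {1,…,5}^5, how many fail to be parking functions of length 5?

#PF = (5−5+1)·(5+1)^(5−1) = 1×1296 = 1296 (Pollak)
Example (3,3,5,3,2) → sorted (2,3,3,3,5): b_1=2>1, not a PF.
So 3125 − 1296 = 1829 fail.

1829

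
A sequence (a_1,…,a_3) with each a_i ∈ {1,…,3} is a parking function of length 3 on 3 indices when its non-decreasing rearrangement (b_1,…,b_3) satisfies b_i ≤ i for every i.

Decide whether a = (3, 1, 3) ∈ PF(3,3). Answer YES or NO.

Rearranged: b = (1, 3, 3).
  b_1=1 ≤ 1
  b_2=3 > 2
  fails at i=2 ⇒ NO

NO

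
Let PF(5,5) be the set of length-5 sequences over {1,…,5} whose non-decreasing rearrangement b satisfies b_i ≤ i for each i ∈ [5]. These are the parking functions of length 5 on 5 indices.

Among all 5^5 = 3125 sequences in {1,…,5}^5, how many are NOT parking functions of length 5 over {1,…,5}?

#PF = (5−5+1)·(5+1)^(5−1) = 1×1296 = 1296
One tuple (2,1,3,5,5) → sorted (1,2,3,5,5): b_4=5>4, not a PF.
So 3125 − 1296 = 1829 fail.

1829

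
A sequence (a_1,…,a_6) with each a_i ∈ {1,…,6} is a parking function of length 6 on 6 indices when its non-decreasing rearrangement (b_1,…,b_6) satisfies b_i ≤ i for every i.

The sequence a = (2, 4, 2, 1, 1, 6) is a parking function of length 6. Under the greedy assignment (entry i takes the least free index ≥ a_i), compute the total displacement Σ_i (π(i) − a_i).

Σπ(i) = 1+…+6 = 21; Σa = 2+4+2+1+1+6 = 16; disp = 21−16 = 5.

5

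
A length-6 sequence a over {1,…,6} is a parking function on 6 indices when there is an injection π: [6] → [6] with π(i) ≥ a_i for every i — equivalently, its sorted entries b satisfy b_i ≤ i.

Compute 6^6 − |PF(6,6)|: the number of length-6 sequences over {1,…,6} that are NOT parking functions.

Count = 1·7^5 = 1 · 16807 = 16807 [KW]
Check (4,4,2,4,6,2) → sorted (2,2,4,4,4,6): b_1=2>1, not a PF.
So 46656 − 16807 = 29849 fail.

29849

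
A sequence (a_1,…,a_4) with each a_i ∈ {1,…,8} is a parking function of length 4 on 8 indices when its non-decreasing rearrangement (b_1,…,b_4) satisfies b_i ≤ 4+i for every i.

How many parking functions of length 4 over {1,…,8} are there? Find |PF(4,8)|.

#PF = 5·9^3 = 5·729 = 3645 (Pollak)
E.g. (6,2,5,7) → sorted (2,5,6,7): b_i ≤ 4+i ∀i, a PF.

3645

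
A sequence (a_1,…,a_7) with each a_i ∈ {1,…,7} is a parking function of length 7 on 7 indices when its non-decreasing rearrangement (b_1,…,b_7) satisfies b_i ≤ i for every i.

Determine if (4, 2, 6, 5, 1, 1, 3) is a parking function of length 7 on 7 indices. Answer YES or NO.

YES

Order a: b = (1, 1, 2, 3, 4, 5, 6).
  b_1=1 ≤ 1
  b_2=1 ≤ 2
  b_3=2 ≤ 3
  b_4=3 ≤ 4
  b_5=4 ≤ 5
  b_6=5 ≤ 6
  b_7=6 ≤ 7
All bounds hold ⇒ YES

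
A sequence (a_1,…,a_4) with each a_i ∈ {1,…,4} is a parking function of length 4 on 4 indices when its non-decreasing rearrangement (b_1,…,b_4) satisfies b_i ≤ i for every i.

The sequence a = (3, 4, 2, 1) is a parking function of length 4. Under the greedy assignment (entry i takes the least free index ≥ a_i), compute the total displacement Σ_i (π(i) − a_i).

Σπ = 4·5/2 = 10 (π permutes [4]); Σa = 3+4+2+1 = 10; disp = 10−10 = 0.

0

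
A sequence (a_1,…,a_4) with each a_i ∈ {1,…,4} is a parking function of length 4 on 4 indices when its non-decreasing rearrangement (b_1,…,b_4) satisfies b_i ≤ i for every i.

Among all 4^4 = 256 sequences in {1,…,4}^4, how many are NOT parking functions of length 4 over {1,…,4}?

131

|PF(4,4)| = 1·5^3 = 1×125 = 125 (Pollak)
E.g. (3,2,2,4) → sorted (2,2,3,4): b_1=2>1, not a PF.
4^4 − 125 = 256 − 125 = 131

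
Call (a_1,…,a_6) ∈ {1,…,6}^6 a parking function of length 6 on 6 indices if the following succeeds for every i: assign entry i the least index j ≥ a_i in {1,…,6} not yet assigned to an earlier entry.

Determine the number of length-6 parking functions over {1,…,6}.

16807

#PF = 1·7^5 = 1×16807 = 16807 (Pollak)
E.g. (2,1,4,5,3,5) → sorted (1,2,3,4,5,5): b_i ≤ i ∀i, a PF.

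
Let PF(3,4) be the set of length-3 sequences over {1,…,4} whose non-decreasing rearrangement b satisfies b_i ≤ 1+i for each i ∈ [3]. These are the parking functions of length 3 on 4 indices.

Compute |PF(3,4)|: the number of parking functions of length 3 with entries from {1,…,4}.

Count = (5−3)·5^(3−1) = 2×25 = 50 [KW]
One tuple (2,2,1) → sorted (1,2,2): b_i ≤ 1+i ∀i, a PF.

50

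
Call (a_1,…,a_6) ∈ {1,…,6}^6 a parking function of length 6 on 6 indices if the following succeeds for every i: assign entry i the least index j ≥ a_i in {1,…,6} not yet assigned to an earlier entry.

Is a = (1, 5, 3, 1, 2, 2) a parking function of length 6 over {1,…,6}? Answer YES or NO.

Sorted: b = (1, 1, 2, 2, 3, 5).
  b_1=1 ≤ 1
  b_2=1 ≤ 2
  b_3=2 ≤ 3
  b_4=2 ≤ 4
  b_5=3 ≤ 5
  b_6=5 ≤ 6
All bounds hold ⇒ YES

YES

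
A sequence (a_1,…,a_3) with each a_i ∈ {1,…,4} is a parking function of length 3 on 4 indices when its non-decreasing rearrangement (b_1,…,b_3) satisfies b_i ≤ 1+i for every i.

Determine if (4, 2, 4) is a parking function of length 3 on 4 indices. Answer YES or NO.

NO

Order a: b = (2, 4, 4).
  b_1=2 ≤ 2
  b_2=4 > 3
  fails at i=2 ⇒ NO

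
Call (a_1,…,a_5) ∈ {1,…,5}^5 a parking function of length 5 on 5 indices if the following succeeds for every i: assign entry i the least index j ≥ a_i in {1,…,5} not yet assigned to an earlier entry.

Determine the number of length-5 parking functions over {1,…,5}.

|PF| = 1·6^4 = 1 · 1296 = 1296 [KW]
Example (4,2,4,2,1) → sorted (1,2,2,4,4): b_i ≤ i ∀i, a PF.

1296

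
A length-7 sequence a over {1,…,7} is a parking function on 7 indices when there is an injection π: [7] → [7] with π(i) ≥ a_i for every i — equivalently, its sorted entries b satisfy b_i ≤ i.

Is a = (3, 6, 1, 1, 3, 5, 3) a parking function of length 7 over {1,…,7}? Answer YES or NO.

YES

Order a: b = (1, 1, 3, 3, 3, 5, 6).
  b_1=1 ≤ 1
  b_2=1 ≤ 2
  b_3=3 ≤ 3
  b_4=3 ≤ 4
  b_5=3 ≤ 5
  b_6=5 ≤ 6
  b_7=6 ≤ 7
All bounds hold ⇒ YES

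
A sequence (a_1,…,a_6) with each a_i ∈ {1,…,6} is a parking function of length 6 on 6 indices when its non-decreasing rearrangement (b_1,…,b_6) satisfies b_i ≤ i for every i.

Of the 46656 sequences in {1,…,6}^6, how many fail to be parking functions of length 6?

29849

Count = 1·7^5 = 1×16807 = 16807
Example (4,1,5,5,1,6) → sorted (1,1,4,5,5,6): b_3=4>3, not a PF.
So 46656 − 16807 = 29849 fail.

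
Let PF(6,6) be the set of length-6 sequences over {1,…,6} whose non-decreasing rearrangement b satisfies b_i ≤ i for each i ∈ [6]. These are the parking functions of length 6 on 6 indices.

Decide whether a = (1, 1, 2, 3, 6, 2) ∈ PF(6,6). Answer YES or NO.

Rearranged: b = (1, 1, 2, 2, 3, 6).
  b_1=1 ≤ 1
  b_2=1 ≤ 2
  b_3=2 ≤ 3
  b_4=2 ≤ 4
  b_5=3 ≤ 5
  b_6=6 ≤ 6
All bounds hold ⇒ YES

YES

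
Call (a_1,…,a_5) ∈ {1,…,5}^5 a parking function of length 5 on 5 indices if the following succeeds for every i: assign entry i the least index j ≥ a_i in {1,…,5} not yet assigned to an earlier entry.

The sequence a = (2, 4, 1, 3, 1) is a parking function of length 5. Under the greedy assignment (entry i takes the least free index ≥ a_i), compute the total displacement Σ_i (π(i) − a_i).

Σπ = 5·6/2 = 15 (π permutes [5]); Σa = 2+4+1+3+1 = 11; disp = 15−11 = 4.

4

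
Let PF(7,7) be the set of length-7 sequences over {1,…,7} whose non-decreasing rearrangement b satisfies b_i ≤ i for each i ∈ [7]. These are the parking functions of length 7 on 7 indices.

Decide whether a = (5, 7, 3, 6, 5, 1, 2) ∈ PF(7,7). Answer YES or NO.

NO

Order a: b = (1, 2, 3, 5, 5, 6, 7).
  b_1=1 ≤ 1
  b_2=2 ≤ 2
  b_3=3 ≤ 3
  b_4=5 > 4
  fails at i=4 ⇒ NO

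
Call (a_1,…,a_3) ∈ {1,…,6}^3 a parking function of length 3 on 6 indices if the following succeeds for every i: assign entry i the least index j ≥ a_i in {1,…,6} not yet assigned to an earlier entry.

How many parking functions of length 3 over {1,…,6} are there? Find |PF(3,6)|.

Count = (6+1−3)·(6+1)^{3−1} = 4·49 = 196 (Konheim–Weiss)
E.g. (3,3,4) → sorted (3,3,4): b_i ≤ 3+i ∀i, a PF.

196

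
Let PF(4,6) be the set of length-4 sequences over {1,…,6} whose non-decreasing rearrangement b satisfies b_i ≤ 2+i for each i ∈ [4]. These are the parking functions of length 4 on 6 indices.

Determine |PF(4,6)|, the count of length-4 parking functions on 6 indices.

1029

|PF(4,6)| = 3·7^3 = 3·343 = 1029 [KW]
Check (2,5,4,4) → sorted (2,4,4,5): b_i ≤ 2+i ∀i, a PF.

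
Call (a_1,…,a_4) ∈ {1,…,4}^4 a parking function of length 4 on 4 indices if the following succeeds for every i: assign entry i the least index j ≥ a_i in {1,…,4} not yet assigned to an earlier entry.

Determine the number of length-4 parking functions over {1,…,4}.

125

#PF = (5−4)·5^(4−1) = 1·125 = 125 [KW]
E.g. (1,3,2,2) → sorted (1,2,2,3): b_i ≤ i ∀i, a PF.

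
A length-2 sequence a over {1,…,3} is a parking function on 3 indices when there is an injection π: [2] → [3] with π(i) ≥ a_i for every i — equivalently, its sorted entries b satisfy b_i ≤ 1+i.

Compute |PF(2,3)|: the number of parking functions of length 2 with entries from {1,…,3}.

8

|PF(2,3)| = (3−2+1)·(3+1)^(2−1) = 2 · 4 = 8
E.g. (2,1) → sorted (1,2): b_i ≤ 1+i ∀i, a PF.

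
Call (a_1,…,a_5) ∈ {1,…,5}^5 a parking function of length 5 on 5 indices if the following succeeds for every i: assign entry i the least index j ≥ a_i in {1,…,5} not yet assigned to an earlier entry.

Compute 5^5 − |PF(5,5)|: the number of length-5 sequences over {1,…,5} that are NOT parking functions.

1829

|PF| = (5+1−5)·(5+1)^{5−1} = 1 · 1296 = 1296 (Pollak)
One tuple (3,5,3,4,4) → sorted (3,3,4,4,5): b_1=3>1, not a PF.
Total 3125; non-PF = 3125−1296 = 1829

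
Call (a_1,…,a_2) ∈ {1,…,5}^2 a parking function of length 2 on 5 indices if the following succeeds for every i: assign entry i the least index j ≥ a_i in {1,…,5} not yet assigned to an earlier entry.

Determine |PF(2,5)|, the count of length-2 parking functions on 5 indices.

24

#PF = (6−2)·6^(2−1) = 4 · 6 = 24 [KW]
Example (5,2) → sorted (2,5): b_i ≤ 3+i ∀i, a PF.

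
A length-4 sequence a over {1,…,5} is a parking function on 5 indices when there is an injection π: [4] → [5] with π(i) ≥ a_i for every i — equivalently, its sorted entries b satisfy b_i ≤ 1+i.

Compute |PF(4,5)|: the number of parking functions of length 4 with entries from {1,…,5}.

#PF = 2·6^3 = 2×216 = 432 (Pollak)
Check (1,5,4,2) → sorted (1,2,4,5): b_i ≤ 1+i ∀i, a PF.

432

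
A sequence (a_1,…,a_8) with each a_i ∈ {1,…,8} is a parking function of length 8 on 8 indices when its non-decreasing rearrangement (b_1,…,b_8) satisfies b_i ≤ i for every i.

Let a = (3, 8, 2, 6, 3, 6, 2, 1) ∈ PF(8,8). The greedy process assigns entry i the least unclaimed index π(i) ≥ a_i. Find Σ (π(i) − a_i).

5

Σπ(i) = 1+…+8 = 36; Σa = 3+8+2+6+3+6+2+1 = 31; disp = 36−31 = 5.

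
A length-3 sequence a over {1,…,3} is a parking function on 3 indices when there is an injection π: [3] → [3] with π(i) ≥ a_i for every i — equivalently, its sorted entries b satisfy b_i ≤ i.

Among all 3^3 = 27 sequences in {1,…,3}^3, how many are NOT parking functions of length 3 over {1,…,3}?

|PF| = (4−3)·4^(3−1) = 1·16 = 16 (Konheim–Weiss)
One tuple (2,3,2) → sorted (2,2,3): b_1=2>1, not a PF.
3^3 − 16 = 27 − 16 = 11

11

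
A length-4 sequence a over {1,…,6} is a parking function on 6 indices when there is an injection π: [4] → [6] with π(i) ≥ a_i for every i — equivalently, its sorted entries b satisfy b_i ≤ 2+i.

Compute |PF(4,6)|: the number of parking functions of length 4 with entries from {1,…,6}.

Count = 3·7^3 = 3 · 343 = 1029
One tuple (2,2,2,6) → sorted (2,2,2,6): b_i ≤ 2+i ∀i, a PF.

1029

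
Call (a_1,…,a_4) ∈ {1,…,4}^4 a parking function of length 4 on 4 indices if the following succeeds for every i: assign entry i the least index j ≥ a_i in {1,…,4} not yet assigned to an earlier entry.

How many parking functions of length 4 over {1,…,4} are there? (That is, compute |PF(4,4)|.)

125

Count = (5−4)·5^(4−1) = 1 · 125 = 125 [KW]
E.g. (1,3,2,3) → sorted (1,2,3,3): b_i ≤ i ∀i, a PF.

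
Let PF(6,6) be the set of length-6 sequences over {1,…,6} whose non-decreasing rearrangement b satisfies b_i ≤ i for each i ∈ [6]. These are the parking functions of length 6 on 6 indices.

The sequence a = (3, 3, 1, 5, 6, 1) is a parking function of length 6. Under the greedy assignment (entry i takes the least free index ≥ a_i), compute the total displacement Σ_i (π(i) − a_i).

Σπ = 21 ({1..6} each once); Σa = 3+3+1+5+6+1 = 19; disp = 21−19 = 2.

2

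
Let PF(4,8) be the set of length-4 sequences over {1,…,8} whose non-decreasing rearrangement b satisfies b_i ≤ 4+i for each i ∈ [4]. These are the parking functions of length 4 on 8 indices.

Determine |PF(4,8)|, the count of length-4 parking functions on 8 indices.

3645

|PF(4,8)| = (8+1−4)·(8+1)^{4−1} = 5×729 = 3645 [KW]
Example (8,5,4,5) → sorted (4,5,5,8): b_i ≤ 4+i ∀i, a PF.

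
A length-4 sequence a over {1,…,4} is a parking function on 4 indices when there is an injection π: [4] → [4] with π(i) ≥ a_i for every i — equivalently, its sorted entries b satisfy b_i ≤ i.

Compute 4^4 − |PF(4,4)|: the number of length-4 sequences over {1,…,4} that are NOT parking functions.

|PF(4,4)| = (5−4)·5^(4−1) = 1×125 = 125 (Pollak)
E.g. (3,4,4,3) → sorted (3,3,4,4): b_1=3>1, not a PF.
4^4 − 125 = 256 − 125 = 131

131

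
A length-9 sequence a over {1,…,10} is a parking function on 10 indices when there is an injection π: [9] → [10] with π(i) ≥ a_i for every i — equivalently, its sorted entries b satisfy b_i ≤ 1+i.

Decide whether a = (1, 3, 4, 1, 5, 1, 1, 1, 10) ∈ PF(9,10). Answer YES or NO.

Sorted: b = (1, 1, 1, 1, 1, 3, 4, 5, 10).
  b_1=1 ≤ 2
  b_2=1 ≤ 3
  b_3=1 ≤ 4
  b_4=1 ≤ 5
  b_5=1 ≤ 6
  b_6=3 ≤ 7
  b_7=4 ≤ 8
  b_8=5 ≤ 9
  b_9=10 ≤ 10
All bounds hold ⇒ YES

YES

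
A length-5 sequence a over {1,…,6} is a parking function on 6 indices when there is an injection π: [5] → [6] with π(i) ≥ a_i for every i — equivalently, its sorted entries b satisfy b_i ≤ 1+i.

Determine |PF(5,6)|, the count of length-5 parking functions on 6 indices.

4802

|PF| = (6−5+1)·(6+1)^(5−1) = 2·2401 = 4802 [KW]
Example (3,2,2,1,3) → sorted (1,2,2,3,3): b_i ≤ 1+i ∀i, a PF.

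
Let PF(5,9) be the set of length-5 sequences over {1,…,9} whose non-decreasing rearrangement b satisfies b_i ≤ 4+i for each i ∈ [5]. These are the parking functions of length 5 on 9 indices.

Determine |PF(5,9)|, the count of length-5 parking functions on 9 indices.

#PF = 5·10^4 = 5 · 10000 = 50000 [KW]
Check (1,5,6,4,1) → sorted (1,1,4,5,6): b_i ≤ 4+i ∀i, a PF.

50000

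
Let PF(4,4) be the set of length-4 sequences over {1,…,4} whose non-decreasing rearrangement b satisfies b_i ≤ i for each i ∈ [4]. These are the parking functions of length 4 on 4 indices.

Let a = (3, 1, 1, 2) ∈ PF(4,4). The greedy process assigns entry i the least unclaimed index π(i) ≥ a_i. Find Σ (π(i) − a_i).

3

Σπ = 10 ({1..4} each once); Σa = 3+1+1+2 = 7; disp = 10−7 = 3.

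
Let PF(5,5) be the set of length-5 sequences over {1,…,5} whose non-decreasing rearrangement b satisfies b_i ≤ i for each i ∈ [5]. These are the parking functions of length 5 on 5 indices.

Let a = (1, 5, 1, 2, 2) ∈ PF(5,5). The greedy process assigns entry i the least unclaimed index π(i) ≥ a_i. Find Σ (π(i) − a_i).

4

Σπ = 15 ({1..5} each once); Σa = 1+5+1+2+2 = 11; disp = 15−11 = 4.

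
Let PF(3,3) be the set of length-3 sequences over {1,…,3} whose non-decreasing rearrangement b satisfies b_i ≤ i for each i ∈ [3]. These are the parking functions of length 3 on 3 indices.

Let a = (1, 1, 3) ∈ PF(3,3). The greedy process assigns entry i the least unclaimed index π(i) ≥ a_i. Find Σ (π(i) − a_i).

1

Σπ = 3·4/2 = 6 (π permutes [3]); Σa = 1+1+3 = 5; disp = 6−5 = 1.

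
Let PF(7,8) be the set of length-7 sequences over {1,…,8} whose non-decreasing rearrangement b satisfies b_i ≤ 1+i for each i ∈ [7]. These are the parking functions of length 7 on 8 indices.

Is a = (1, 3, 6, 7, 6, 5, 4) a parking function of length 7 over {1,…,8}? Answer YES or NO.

YES

Rearranged: b = (1, 3, 4, 5, 6, 6, 7).
  b_1=1 ≤ 2
  b_2=3 ≤ 3
  b_3=4 ≤ 4
  b_4=5 ≤ 5
  b_5=6 ≤ 6
  b_6=6 ≤ 7
  b_7=7 ≤ 8
All bounds hold ⇒ YES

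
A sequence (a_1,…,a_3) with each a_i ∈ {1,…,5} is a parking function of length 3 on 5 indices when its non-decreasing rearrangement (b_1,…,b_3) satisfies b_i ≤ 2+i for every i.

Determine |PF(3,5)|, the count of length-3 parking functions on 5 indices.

108

Count = (5−3+1)·(5+1)^(3−1) = 3×36 = 108 [KW]
One tuple (2,1,3) → sorted (1,2,3): b_i ≤ 2+i ∀i, a PF.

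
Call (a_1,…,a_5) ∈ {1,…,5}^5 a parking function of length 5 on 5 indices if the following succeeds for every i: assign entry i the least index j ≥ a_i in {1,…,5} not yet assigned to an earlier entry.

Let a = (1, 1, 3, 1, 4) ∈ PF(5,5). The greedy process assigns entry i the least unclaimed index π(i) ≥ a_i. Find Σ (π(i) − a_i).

5

Σπ = 5·6/2 = 15 (π permutes [5]); Σa = 1+1+3+1+4 = 10; disp = 15−10 = 5.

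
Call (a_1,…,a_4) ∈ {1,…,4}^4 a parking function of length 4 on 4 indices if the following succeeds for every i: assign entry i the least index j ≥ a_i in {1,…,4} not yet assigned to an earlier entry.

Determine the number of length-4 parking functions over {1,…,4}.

125

#PF = (4−4+1)·(4+1)^(4−1) = 1×125 = 125
Check (1,1,2,4) → sorted (1,1,2,4): b_i ≤ i ∀i, a PF.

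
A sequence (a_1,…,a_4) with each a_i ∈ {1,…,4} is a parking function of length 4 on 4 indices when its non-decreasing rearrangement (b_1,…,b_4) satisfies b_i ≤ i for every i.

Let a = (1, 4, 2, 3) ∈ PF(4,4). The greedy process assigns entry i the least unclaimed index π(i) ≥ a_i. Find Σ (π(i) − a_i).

Σπ = 10 ({1..4} each once); Σa = 1+4+2+3 = 10; disp = 10−10 = 0.

0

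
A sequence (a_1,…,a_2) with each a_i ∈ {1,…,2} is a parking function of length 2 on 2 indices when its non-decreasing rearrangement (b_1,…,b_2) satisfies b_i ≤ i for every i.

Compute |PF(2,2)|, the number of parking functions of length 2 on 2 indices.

Count = 1·3^1 = 1 · 3 = 3 (Pollak)
E.g. (1,1) → sorted (1,1): b_i ≤ i ∀i, a PF.

3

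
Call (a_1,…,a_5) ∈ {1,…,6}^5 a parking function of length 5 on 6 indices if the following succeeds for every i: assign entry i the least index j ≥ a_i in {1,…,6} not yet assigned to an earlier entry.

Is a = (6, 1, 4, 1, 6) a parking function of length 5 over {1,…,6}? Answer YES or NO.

NO

Sorted: b = (1, 1, 4, 6, 6).
  b_1=1 ≤ 2
  b_2=1 ≤ 3
  b_3=4 ≤ 4
  b_4=6 > 5
  fails at i=4 ⇒ NO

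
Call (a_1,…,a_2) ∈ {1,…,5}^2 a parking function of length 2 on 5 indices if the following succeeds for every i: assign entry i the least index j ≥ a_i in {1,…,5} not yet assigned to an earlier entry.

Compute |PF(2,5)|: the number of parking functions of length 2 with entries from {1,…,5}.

24

Count = 4·6^1 = 4×6 = 24 (Konheim–Weiss)
Example (1,5) → sorted (1,5): b_i ≤ 3+i ∀i, a PF.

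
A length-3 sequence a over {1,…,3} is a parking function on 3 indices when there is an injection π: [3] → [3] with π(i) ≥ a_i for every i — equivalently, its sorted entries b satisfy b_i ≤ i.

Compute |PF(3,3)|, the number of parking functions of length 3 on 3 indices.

16

|PF(3,3)| = (4−3)·4^(3−1) = 1·16 = 16
E.g. (3,2,1) → sorted (1,2,3): b_i ≤ i ∀i, a PF.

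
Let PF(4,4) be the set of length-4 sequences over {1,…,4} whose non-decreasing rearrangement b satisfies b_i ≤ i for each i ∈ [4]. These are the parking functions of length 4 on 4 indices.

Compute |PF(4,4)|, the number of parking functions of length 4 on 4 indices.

125

Count = (5−4)·5^(4−1) = 1·125 = 125 (Konheim–Weiss)
Check (2,1,1,3) → sorted (1,1,2,3): b_i ≤ i ∀i, a PF.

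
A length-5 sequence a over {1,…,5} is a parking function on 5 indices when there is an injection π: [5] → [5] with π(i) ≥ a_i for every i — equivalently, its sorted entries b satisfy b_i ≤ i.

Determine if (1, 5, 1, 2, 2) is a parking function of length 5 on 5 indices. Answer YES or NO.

YES

Rearranged: b = (1, 1, 2, 2, 5).
  b_1=1 ≤ 1
  b_2=1 ≤ 2
  b_3=2 ≤ 3
  b_4=2 ≤ 4
  b_5=5 ≤ 5
All bounds hold ⇒ YES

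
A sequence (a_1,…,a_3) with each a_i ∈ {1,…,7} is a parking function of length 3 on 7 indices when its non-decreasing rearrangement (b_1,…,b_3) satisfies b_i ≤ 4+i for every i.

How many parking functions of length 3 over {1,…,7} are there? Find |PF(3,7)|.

|PF(3,7)| = (7−3+1)·(7+1)^(3−1) = 5×64 = 320 (Pollak)
Check (2,3,3) → sorted (2,3,3): b_i ≤ 4+i ∀i, a PF.

320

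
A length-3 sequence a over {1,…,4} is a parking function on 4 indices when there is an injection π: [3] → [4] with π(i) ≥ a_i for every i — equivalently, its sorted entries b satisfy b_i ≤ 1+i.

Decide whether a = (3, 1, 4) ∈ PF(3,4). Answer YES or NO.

Rearranged: b = (1, 3, 4).
  b_1=1 ≤ 2
  b_2=3 ≤ 3
  b_3=4 ≤ 4
All bounds hold ⇒ YES

YES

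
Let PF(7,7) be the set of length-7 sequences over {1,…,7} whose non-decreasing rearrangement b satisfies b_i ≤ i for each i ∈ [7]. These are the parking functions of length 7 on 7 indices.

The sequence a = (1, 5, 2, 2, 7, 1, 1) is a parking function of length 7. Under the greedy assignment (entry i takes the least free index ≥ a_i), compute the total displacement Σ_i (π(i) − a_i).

9

Σπ = 7·8/2 = 28 (π permutes [7]); Σa = 1+5+2+2+7+1+1 = 19; disp = 28−19 = 9.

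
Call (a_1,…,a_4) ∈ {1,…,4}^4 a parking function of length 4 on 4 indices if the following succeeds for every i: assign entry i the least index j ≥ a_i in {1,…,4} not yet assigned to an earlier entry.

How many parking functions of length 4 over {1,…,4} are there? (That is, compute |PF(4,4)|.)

125

#PF = (4+1−4)·(4+1)^{4−1} = 1 · 125 = 125 [KW]
One tuple (2,1,3,3) → sorted (1,2,3,3): b_i ≤ i ∀i, a PF.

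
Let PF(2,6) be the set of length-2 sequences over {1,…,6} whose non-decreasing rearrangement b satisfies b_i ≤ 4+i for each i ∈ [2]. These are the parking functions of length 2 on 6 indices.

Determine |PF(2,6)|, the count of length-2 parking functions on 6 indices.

35

|PF| = 5·7^1 = 5·7 = 35 [KW]
One tuple (4,5) → sorted (4,5): b_i ≤ 4+i ∀i, a PF.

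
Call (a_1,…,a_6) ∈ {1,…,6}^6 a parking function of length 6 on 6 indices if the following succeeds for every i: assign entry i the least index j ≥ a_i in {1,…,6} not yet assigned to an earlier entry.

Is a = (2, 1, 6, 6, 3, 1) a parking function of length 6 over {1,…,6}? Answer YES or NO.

NO

Rearranged: b = (1, 1, 2, 3, 6, 6).
  b_1=1 ≤ 1
  b_2=1 ≤ 2
  b_3=2 ≤ 3
  b_4=3 ≤ 4
  b_5=6 > 5
  fails at i=5 ⇒ NO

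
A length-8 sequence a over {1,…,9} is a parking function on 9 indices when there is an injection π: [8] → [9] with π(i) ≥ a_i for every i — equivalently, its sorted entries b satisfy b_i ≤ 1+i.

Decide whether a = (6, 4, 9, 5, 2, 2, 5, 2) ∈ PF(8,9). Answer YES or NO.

YES

Order a: b = (2, 2, 2, 4, 5, 5, 6, 9).
  b_1=2 ≤ 2
  b_2=2 ≤ 3
  b_3=2 ≤ 4
  b_4=4 ≤ 5
  b_5=5 ≤ 6
  b_6=5 ≤ 7
  b_7=6 ≤ 8
  b_8=9 ≤ 9
All bounds hold ⇒ YES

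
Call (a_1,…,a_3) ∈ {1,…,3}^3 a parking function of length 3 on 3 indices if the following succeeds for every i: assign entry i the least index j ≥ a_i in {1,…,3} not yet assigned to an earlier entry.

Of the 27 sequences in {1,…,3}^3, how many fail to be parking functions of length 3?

11

|PF(3,3)| = (3+1−3)·(3+1)^{3−1} = 1·16 = 16 (Konheim–Weiss)
One tuple (3,2,3) → sorted (2,3,3): b_1=2>1, not a PF.
Total 27; non-PF = 27−16 = 11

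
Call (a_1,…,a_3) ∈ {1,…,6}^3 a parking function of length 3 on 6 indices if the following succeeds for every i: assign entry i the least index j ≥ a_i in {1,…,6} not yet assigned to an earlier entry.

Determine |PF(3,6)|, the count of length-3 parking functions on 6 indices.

Count = 4·7^2 = 4 · 49 = 196
Example (6,4,4) → sorted (4,4,6): b_i ≤ 3+i ∀i, a PF.

196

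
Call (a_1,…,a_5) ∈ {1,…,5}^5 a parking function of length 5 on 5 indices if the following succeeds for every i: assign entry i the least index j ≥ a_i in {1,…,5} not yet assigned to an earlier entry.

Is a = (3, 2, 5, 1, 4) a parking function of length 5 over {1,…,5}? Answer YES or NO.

YES

Rearranged: b = (1, 2, 3, 4, 5).
  b_1=1 ≤ 1
  b_2=2 ≤ 2
  b_3=3 ≤ 3
  b_4=4 ≤ 4
  b_5=5 ≤ 5
All bounds hold ⇒ YES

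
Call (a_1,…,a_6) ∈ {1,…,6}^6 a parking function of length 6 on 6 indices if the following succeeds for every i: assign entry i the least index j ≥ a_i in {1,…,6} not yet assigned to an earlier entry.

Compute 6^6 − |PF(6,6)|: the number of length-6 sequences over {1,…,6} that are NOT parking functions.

29849

#PF = (7−6)·7^(6−1) = 1·16807 = 16807 [KW]
Check (3,6,6,6,3,6) → sorted (3,3,6,6,6,6): b_1=3>1, not a PF.
Total 46656; non-PF = 46656−16807 = 29849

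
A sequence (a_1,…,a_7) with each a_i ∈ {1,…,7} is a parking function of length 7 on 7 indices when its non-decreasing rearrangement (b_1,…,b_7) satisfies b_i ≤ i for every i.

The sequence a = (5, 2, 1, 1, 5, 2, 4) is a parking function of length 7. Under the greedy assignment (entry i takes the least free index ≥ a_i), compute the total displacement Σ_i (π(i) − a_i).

8

Σπ = 7·8/2 = 28 (π permutes [7]); Σa = 5+2+1+1+5+2+4 = 20; disp = 28−20 = 8.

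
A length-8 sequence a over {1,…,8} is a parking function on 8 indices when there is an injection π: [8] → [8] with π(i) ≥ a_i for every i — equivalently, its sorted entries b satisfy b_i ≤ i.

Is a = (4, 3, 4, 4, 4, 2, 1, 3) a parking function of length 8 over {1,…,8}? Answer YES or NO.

YES

Order a: b = (1, 2, 3, 3, 4, 4, 4, 4).
  b_1=1 ≤ 1
  b_2=2 ≤ 2
  b_3=3 ≤ 3
  b_4=3 ≤ 4
  b_5=4 ≤ 5
  b_6=4 ≤ 6
  b_7=4 ≤ 7
  b_8=4 ≤ 8
All bounds hold ⇒ YES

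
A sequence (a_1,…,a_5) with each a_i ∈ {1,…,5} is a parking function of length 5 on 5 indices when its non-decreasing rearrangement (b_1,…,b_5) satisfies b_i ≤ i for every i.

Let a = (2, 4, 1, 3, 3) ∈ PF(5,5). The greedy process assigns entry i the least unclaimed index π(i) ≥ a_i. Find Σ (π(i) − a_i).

Σπ = 5·6/2 = 15 (π permutes [5]); Σa = 2+4+1+3+3 = 13; disp = 15−13 = 2.

2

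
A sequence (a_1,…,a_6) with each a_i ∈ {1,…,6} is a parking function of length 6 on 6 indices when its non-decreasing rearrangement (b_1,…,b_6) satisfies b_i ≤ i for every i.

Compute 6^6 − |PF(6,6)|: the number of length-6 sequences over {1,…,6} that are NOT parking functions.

#PF = 1·7^5 = 1×16807 = 16807 [KW]
Check (5,6,5,4,5,4) → sorted (4,4,5,5,5,6): b_1=4>1, not a PF.
So 46656 − 16807 = 29849 fail.

29849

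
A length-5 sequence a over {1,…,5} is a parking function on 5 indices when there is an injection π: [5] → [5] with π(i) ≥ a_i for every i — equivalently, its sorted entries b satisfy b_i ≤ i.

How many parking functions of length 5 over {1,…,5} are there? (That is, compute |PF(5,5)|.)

1296

|PF(5,5)| = (5−5+1)·(5+1)^(5−1) = 1·1296 = 1296 [KW]
One tuple (1,4,4,1,1) → sorted (1,1,1,4,4): b_i ≤ i ∀i, a PF.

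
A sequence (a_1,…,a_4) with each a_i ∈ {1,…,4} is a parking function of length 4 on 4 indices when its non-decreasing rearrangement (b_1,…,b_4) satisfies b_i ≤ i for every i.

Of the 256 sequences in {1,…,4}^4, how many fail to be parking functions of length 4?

131

#PF = 1·5^3 = 1 · 125 = 125
E.g. (2,2,4,3) → sorted (2,2,3,4): b_1=2>1, not a PF.
So 256 − 125 = 131 fail.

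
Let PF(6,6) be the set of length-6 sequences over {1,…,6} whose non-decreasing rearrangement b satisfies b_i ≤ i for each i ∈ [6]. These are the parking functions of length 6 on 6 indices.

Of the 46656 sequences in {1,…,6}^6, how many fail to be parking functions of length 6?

#PF = 1·7^5 = 1 · 16807 = 16807 [KW]
E.g. (3,6,4,6,3,6) → sorted (3,3,4,6,6,6): b_1=3>1, not a PF.
6^6 − 16807 = 46656 − 16807 = 29849

29849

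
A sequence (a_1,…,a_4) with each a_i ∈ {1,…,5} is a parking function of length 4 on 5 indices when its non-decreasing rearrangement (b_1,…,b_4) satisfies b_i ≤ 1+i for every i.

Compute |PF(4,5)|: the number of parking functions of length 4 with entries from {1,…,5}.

432

Count = (5+1−4)·(5+1)^{4−1} = 2·216 = 432 (Konheim–Weiss)
Check (1,5,1,3) → sorted (1,1,3,5): b_i ≤ 1+i ∀i, a PF.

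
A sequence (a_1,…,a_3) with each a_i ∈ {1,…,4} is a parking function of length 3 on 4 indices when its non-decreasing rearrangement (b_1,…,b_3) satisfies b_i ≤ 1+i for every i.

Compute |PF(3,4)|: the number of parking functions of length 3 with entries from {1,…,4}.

#PF = 2·5^2 = 2 · 25 = 50
Check (1,3,4) → sorted (1,3,4): b_i ≤ 1+i ∀i, a PF.

50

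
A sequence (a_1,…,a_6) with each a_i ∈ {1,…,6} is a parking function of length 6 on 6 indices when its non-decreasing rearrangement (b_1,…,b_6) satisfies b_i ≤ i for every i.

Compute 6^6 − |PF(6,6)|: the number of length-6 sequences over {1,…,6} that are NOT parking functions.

|PF(6,6)| = (6+1−6)·(6+1)^{6−1} = 1×16807 = 16807 (Konheim–Weiss)
One tuple (6,3,6,2,6,1) → sorted (1,2,3,6,6,6): b_4=6>4, not a PF.
Total 46656; non-PF = 46656−16807 = 29849

29849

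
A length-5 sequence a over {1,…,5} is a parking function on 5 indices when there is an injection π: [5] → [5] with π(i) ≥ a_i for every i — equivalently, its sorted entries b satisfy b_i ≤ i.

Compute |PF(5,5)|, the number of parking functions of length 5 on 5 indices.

|PF| = 1·6^4 = 1×1296 = 1296 [KW]
One tuple (1,1,5,2,3) → sorted (1,1,2,3,5): b_i ≤ i ∀i, a PF.

1296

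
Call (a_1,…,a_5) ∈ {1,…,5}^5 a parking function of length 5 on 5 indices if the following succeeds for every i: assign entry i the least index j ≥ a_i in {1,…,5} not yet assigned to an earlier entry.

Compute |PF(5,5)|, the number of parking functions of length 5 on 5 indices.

1296

Count = 1·6^4 = 1×1296 = 1296
Example (3,2,1,4,5) → sorted (1,2,3,4,5): b_i ≤ i ∀i, a PF.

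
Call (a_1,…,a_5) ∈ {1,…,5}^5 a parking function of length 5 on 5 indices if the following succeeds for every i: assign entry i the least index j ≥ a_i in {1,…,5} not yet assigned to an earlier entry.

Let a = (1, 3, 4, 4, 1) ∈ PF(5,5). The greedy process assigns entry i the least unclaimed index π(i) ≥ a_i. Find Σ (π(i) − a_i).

Σπ = 5·6/2 = 15 (π permutes [5]); Σa = 1+3+4+4+1 = 13; disp = 15−13 = 2.

2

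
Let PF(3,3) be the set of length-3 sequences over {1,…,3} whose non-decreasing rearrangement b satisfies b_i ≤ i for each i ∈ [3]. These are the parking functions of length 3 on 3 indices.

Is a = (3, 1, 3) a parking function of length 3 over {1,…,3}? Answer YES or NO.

Order a: b = (1, 3, 3).
  b_1=1 ≤ 1
  b_2=3 > 2
  fails at i=2 ⇒ NO

NO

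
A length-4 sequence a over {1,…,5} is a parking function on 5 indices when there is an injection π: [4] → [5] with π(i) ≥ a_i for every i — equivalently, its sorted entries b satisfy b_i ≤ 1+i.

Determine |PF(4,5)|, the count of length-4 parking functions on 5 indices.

432

#PF = (5+1−4)·(5+1)^{4−1} = 2·216 = 432 (Konheim–Weiss)
Check (1,2,3,2) → sorted (1,2,2,3): b_i ≤ 1+i ∀i, a PF.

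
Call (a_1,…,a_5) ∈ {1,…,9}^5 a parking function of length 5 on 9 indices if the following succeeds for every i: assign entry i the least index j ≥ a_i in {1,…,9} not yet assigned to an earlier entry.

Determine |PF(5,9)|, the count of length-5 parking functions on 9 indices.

50000

Count = 5·10^4 = 5×10000 = 50000 [KW]
One tuple (5,4,4,8,6) → sorted (4,4,5,6,8): b_i ≤ 4+i ∀i, a PF.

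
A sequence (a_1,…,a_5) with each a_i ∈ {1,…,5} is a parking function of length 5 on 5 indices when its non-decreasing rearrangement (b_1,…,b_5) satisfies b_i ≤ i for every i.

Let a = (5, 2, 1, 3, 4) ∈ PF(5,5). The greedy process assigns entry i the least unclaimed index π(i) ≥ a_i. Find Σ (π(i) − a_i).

Σπ(i) = 1+…+5 = 15; Σa = 5+2+1+3+4 = 15; disp = 15−15 = 0.

0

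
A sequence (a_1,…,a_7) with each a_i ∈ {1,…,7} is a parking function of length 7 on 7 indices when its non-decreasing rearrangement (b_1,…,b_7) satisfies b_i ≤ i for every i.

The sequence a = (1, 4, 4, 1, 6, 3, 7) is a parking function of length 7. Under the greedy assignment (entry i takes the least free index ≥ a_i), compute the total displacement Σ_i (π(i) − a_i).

2

Σπ = 7·8/2 = 28 (π permutes [7]); Σa = 1+4+4+1+6+3+7 = 26; disp = 28−26 = 2.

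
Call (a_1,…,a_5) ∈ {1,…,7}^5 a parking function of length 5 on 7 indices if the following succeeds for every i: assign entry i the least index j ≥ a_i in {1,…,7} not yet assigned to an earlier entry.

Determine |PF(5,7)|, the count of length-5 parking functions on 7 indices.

12288

Count = (8−5)·8^(5−1) = 3×4096 = 12288
Check (7,4,4,1,4) → sorted (1,4,4,4,7): b_i ≤ 2+i ∀i, a PF.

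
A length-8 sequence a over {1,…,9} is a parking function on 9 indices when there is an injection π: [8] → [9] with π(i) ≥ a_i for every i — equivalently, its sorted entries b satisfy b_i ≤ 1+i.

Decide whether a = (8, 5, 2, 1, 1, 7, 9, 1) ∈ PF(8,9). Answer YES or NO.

YES

Rearranged: b = (1, 1, 1, 2, 5, 7, 8, 9).
  b_1=1 ≤ 2
  b_2=1 ≤ 3
  b_3=1 ≤ 4
  b_4=2 ≤ 5
  b_5=5 ≤ 6
  b_6=7 ≤ 7
  b_7=8 ≤ 8
  b_8=9 ≤ 9
All bounds hold ⇒ YES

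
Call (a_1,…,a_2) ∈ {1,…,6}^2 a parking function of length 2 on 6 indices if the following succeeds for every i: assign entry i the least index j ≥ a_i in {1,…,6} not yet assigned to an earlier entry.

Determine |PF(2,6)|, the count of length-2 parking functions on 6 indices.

35

|PF(2,6)| = (6−2+1)·(6+1)^(2−1) = 5×7 = 35 [KW]
One tuple (4,2) → sorted (2,4): b_i ≤ 4+i ∀i, a PF.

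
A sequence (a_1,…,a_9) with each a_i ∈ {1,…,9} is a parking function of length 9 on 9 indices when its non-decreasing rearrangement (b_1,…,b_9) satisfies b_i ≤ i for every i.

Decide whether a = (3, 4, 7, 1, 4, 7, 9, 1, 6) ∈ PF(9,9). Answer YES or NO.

YES

Rearranged: b = (1, 1, 3, 4, 4, 6, 7, 7, 9).
  b_1=1 ≤ 1
  b_2=1 ≤ 2
  b_3=3 ≤ 3
  b_4=4 ≤ 4
  b_5=4 ≤ 5
  b_6=6 ≤ 6
  b_7=7 ≤ 7
  b_8=7 ≤ 8
  b_9=9 ≤ 9
All bounds hold ⇒ YES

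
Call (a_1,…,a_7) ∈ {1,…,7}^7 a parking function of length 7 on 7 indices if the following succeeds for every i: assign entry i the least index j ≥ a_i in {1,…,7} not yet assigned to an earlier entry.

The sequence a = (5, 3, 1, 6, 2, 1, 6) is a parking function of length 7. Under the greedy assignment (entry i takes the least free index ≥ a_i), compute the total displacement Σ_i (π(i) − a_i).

Σπ(i) = 1+…+7 = 28; Σa = 5+3+1+6+2+1+6 = 24; disp = 28−24 = 4.

4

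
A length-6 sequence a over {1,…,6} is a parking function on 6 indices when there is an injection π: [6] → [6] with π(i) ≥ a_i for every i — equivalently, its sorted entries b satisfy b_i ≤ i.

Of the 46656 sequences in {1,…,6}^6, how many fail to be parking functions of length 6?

#PF = (7−6)·7^(6−1) = 1 · 16807 = 16807 [KW]
E.g. (2,5,3,5,5,5) → sorted (2,3,5,5,5,5): b_1=2>1, not a PF.
Total 46656; non-PF = 46656−16807 = 29849

29849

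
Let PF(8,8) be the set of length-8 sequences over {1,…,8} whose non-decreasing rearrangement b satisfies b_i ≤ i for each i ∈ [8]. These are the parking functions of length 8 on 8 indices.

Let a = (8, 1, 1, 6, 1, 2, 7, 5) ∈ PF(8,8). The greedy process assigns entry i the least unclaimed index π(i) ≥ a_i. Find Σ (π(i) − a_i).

Σπ = 8·9/2 = 36 (π permutes [8]); Σa = 8+1+1+6+1+2+7+5 = 31; disp = 36−31 = 5.

5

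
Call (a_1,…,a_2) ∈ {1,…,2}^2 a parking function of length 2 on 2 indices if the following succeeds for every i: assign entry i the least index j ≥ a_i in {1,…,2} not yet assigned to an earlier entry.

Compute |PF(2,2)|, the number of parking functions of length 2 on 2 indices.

3

|PF| = (2+1−2)·(2+1)^{2−1} = 1·3 = 3
One tuple (1,1) → sorted (1,1): b_i ≤ i ∀i, a PF.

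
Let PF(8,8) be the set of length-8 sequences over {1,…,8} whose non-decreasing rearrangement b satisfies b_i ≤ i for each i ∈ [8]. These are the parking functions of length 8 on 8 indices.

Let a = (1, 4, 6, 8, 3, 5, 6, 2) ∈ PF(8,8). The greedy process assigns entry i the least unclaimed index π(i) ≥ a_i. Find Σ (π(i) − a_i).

Σπ(i) = 1+…+8 = 36; Σa = 1+4+6+8+3+5+6+2 = 35; disp = 36−35 = 1.

1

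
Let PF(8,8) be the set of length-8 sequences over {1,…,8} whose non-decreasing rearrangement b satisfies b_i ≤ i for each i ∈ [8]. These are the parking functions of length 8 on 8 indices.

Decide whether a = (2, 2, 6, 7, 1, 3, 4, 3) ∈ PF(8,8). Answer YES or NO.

Sorted: b = (1, 2, 2, 3, 3, 4, 6, 7).
  b_1=1 ≤ 1
  b_2=2 ≤ 2
  b_3=2 ≤ 3
  b_4=3 ≤ 4
  b_5=3 ≤ 5
  b_6=4 ≤ 6
  b_7=6 ≤ 7
  b_8=7 ≤ 8
All bounds hold ⇒ YES

YES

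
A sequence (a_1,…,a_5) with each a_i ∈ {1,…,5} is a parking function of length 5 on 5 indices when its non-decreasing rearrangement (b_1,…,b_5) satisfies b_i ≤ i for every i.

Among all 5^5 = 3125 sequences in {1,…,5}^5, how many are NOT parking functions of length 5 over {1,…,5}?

1829

#PF = 1·6^4 = 1 · 1296 = 1296 [KW]
One tuple (4,3,2,4,2) → sorted (2,2,3,4,4): b_1=2>1, not a PF.
Total 3125; non-PF = 3125−1296 = 1829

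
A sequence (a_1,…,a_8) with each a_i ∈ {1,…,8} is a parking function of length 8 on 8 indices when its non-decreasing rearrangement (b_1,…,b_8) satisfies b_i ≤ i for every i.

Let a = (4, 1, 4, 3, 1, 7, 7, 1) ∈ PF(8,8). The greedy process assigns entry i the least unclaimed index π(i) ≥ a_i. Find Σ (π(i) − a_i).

Σπ = 36 ({1..8} each once); Σa = 4+1+4+3+1+7+7+1 = 28; disp = 36−28 = 8.

8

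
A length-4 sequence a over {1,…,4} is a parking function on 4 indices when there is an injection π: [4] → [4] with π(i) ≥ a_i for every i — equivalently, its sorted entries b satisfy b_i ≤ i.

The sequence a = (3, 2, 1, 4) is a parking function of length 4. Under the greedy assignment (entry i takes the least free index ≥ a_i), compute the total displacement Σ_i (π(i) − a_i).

0

Σπ(i) = 1+…+4 = 10; Σa = 3+2+1+4 = 10; disp = 10−10 = 0.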